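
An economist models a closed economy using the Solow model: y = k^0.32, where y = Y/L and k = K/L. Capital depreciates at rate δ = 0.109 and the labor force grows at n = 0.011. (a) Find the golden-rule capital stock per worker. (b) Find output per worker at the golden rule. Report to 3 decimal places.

Break-even investment rate: n + δ = 0.011 + 0.109 = 0.12.
Maximizing c = f(k) − (n+δ)·k gives f'(k) = n+δ, i.e. 0.32·k^(0.32−1) = 0.12, so k_gold = (0.32/0.12)^(1/0.68) ≈ 4.2308.
y_gold = 4.2308^0.32 ≈ 1.5866.

(a) k_gold ≈ 4.231; (b) y_gold ≈ 1.587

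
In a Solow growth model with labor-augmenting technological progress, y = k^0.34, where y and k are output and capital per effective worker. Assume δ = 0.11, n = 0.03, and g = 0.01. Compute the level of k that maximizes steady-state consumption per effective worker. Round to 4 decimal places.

k_gold ≈ 3.4551

n + g + δ = 0.03 + 0.01 + 0.11 = 0.15.
Setting f'(k) = n+g+δ gives 0.34·k^(0.34−1) = 0.15, hence k_gold = (0.34/0.15)^(1/0.66) ≈ 3.4551.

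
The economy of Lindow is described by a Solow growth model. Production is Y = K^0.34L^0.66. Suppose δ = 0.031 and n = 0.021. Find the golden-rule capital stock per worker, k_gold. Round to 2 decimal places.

n + δ = 0.021 + 0.031 = 0.052.
Setting f'(k) = n+δ gives 0.34·k^(0.34−1) = 0.052, hence k_gold = (0.34/0.052)^(1/0.66) ≈ 17.2016.

k_gold ≈ 17.20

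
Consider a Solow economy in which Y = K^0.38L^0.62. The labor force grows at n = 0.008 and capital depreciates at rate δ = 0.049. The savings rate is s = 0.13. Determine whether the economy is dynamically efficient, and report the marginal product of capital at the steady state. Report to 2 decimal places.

dynamically efficient; MPK ≈ 0.17

n + δ = 0.008 + 0.049 = 0.057.
Steady-state k*: s·k^0.38 = 0.057·k gives k* = (0.13/0.057)^(1/0.62) ≈ 3.7803.
MPK = 0.38·3.7803^(-0.62) ≈ 0.1666.
MPK > n+δ = 0.057, so the economy is dynamically efficient (under-saving).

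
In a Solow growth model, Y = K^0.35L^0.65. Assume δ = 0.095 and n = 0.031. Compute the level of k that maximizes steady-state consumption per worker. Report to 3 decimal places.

k_gold ≈ 4.815

The effective depreciation rate is n + δ = 0.031 + 0.095 = 0.126.
Maximizing c = f(k) − (n+δ)·k gives f'(k) = n+δ, i.e. 0.35·k^(0.35−1) = 0.126, so k_gold = (0.35/0.126)^(1/0.65) ≈ 4.8152.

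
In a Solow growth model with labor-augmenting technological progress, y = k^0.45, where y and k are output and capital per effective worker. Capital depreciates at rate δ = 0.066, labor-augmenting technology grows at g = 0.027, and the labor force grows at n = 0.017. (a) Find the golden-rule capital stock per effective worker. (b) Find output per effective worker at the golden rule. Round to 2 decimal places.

(a) k_gold ≈ 12.95; (b) y_gold ≈ 3.17

n + g + δ = 0.017 + 0.027 + 0.066 = 0.11.
Setting f'(k) = n+g+δ gives 0.45·k^(0.45−1) = 0.11, hence k_gold = (0.45/0.11)^(1/0.55) ≈ 12.9539.
y_gold = 12.9539^0.45 ≈ 3.1665.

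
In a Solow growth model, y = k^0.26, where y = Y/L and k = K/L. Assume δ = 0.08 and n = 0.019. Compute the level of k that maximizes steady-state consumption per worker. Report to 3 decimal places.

k_gold ≈ 3.687

Break-even investment rate: n + δ = 0.019 + 0.08 = 0.099.
At the golden rule the marginal product of capital equals n+δ: 0.26·k^(0.26−1) = 0.099. Solving, k_gold = (0.26/0.099)^(1/0.74) ≈ 3.6870.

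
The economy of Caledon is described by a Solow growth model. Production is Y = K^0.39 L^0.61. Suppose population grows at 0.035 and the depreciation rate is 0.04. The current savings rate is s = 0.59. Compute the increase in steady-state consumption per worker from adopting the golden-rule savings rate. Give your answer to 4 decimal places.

Δc ≈ 0.2174

n + δ = 0.035 + 0.04 = 0.075.
Current steady state (s = 0.59): k* = (0.59/0.075)^(1/0.61) ≈ 29.4110, y* = 29.4110^0.39 ≈ 3.7387, c* = (1−0.59)·3.7387 ≈ 1.5329.
At the golden rule the marginal product of capital equals n+δ: 0.39·k^(0.39−1) = 0.075. Solving, k_gold = (0.39/0.075)^(1/0.61) ≈ 14.9202.
y_gold = 14.9202^0.39 ≈ 2.8693, c_gold = y_gold − 0.075·k_gold ≈ 1.7503.
Gain: Δc = 1.7503 − 1.5329 ≈ 0.2174.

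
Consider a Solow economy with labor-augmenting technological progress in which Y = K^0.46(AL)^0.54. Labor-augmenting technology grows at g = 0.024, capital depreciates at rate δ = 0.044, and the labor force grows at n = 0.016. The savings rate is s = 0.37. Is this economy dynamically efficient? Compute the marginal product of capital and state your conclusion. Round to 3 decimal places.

dynamically efficient; MPK ≈ 0.104

The effective depreciation rate is n + g + δ = 0.016 + 0.024 + 0.044 = 0.084.
Steady-state k*: s·k^0.46 = 0.084·k gives k* = (0.37/0.084)^(1/0.54) ≈ 15.5757.
MPK = 0.46·15.5757^(-0.54) ≈ 0.1044.
MPK > n+g+δ = 0.084, so the economy is dynamically efficient (under-saving).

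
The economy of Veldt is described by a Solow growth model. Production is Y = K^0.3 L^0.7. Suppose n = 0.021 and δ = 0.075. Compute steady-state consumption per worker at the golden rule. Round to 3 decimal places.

c_gold ≈ 1.141

Capital per worker breaks even when investment replaces (n + δ)·k; here n + δ = 0.096.
Setting f'(k) = n+δ gives 0.3·k^(0.3−1) = 0.096, hence k_gold = (0.3/0.096)^(1/0.7) ≈ 5.0925.
y_gold = 5.0925^0.3 ≈ 1.6296.
c_gold = y_gold − (n+δ)·k_gold = 1.6296 − 0.096·5.0925 ≈ 1.1407.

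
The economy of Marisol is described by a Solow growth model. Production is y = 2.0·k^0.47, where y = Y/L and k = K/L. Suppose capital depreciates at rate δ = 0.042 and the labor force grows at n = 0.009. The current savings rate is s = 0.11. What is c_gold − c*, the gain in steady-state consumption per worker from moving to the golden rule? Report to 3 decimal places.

Break-even investment rate: n + δ = 0.009 + 0.042 = 0.051.
Current steady state (s = 0.11): k* = (0.11·2.0/0.051)^(1/0.53) ≈ 15.7701, y* = 2.0·15.7701^0.47 ≈ 7.3116, c* = (1−0.11)·7.3116 ≈ 6.5073.
Golden rule sets MPK = n+δ: 0.47·2.0·k^(0.47−1) = 0.051, so k_gold = (0.47·2.0/0.051)^(1/0.53) ≈ 244.2557.
y_gold = 2.0·244.2557^0.47 ≈ 26.5043, c_gold = y_gold − 0.051·k_gold ≈ 14.0473.
Gain: Δc = 14.0473 − 6.5073 ≈ 7.5400.

Δc ≈ 7.540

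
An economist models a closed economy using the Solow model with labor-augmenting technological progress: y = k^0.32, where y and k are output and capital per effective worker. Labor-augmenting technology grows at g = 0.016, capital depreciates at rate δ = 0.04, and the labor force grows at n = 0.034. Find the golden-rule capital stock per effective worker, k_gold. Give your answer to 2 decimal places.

k_gold ≈ 6.46

Capital per effective worker breaks even when investment replaces (n + g + δ)·k; here n + g + δ = 0.09.
Maximizing c = f(k) − (n+g+δ)·k gives f'(k) = n+g+δ, i.e. 0.32·k^(0.32−1) = 0.09, so k_gold = (0.32/0.09)^(1/0.68) ≈ 6.4589.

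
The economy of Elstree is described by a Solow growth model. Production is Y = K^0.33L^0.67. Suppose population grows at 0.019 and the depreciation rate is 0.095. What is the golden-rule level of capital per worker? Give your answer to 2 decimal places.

k_gold ≈ 4.89

Break-even investment rate: n + δ = 0.019 + 0.095 = 0.114.
At the golden rule the marginal product of capital equals n+δ: 0.33·k^(0.33−1) = 0.114. Solving, k_gold = (0.33/0.114)^(1/0.67) ≈ 4.8862.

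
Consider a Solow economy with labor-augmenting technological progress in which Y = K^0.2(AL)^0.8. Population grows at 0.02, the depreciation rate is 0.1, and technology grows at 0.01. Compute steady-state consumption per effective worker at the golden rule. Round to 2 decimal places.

The effective depreciation rate is n + g + δ = 0.02 + 0.01 + 0.1 = 0.13.
Maximizing c = f(k) − (n+g+δ)·k gives f'(k) = n+g+δ, i.e. 0.2·k^(0.2−1) = 0.13, so k_gold = (0.2/0.13)^(1/0.8) ≈ 1.7134.
y_gold = 1.7134^0.2 ≈ 1.1137.
c_gold = y_gold − (n+g+δ)·k_gold = 1.1137 − 0.13·1.7134 ≈ 0.8910.

c_gold ≈ 0.89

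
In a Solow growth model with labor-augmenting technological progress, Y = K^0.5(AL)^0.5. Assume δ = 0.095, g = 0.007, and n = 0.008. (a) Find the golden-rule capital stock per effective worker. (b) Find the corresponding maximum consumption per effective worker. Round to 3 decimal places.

(a) k_gold ≈ 20.661; (b) c_gold ≈ 2.273

Capital per effective worker breaks even when investment replaces (n + g + δ)·k; here n + g + δ = 0.11.
At the golden rule the marginal product of capital equals n+g+δ: 0.5·k^(0.5−1) = 0.11. Solving, k_gold = (0.5/0.11)^(1/0.5) ≈ 20.6612.
y_gold = 20.6612^0.5 ≈ 4.5455; c_gold = y_gold − 0.11·k_gold ≈ 2.2727.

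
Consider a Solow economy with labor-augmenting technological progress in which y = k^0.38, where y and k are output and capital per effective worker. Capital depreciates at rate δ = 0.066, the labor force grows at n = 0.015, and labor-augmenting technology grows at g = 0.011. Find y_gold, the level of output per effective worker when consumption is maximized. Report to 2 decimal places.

The effective depreciation rate is n + g + δ = 0.015 + 0.011 + 0.066 = 0.092.
Golden rule sets MPK = n+g+δ: 0.38·k^(0.38−1) = 0.092, so k_gold = (0.38/0.092)^(1/0.62) ≈ 9.8524.
Output: y_gold = k_gold^0.38 = 9.8524^0.38 ≈ 2.3853.

y_gold ≈ 2.39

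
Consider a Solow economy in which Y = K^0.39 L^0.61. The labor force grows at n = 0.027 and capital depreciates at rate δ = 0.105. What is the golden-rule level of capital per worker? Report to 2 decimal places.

The effective depreciation rate is n + δ = 0.027 + 0.105 = 0.132.
Maximizing c = f(k) − (n+δ)·k gives f'(k) = n+δ, i.e. 0.39·k^(0.39−1) = 0.132, so k_gold = (0.39/0.132)^(1/0.61) ≈ 5.9060.

k_gold ≈ 5.91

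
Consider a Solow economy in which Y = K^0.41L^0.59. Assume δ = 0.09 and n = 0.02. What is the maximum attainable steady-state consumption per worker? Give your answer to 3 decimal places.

Capital per worker breaks even when investment replaces (n + δ)·k; here n + δ = 0.11.
Golden rule sets MPK = n+δ: 0.41·k^(0.41−1) = 0.11, so k_gold = (0.41/0.11)^(1/0.59) ≈ 9.2995.
y_gold = 9.2995^0.41 ≈ 2.4950.
c_gold = y_gold − (n+δ)·k_gold = 2.4950 − 0.11·9.2995 ≈ 1.4720.

c_gold ≈ 1.472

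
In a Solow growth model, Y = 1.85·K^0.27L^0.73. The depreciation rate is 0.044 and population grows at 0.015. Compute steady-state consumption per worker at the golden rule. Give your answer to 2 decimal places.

c_gold ≈ 2.98

n + δ = 0.015 + 0.044 = 0.059.
Maximizing c = f(k) − (n+δ)·k gives f'(k) = n+δ, i.e. 0.27·1.85·k^(0.27−1) = 0.059, so k_gold = (0.27·1.85/0.059)^(1/0.73) ≈ 18.6552.
y_gold = 1.85·18.6552^0.27 ≈ 4.0765.
c_gold = y_gold − (n+δ)·k_gold = 4.0765 − 0.059·18.6552 ≈ 2.9758.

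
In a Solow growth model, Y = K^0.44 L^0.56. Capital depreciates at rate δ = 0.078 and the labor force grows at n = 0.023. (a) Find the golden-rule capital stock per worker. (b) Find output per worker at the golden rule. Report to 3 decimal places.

The effective depreciation rate is n + δ = 0.023 + 0.078 = 0.101.
Maximizing c = f(k) − (n+δ)·k gives f'(k) = n+δ, i.e. 0.44·k^(0.44−1) = 0.101, so k_gold = (0.44/0.101)^(1/0.56) ≈ 13.8454.
y_gold = 13.8454^0.44 ≈ 3.1782.

(a) k_gold ≈ 13.845; (b) y_gold ≈ 3.178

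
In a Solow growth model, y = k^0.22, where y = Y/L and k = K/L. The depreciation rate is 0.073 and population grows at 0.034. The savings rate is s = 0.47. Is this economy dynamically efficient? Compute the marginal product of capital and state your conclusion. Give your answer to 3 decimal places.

Capital per worker breaks even when investment replaces (n + δ)·k; here n + δ = 0.107.
Steady-state k*: s·k^0.22 = 0.107·k gives k* = (0.47/0.107)^(1/0.78) ≈ 6.6680.
MPK = 0.22·6.6680^(-0.78) ≈ 0.0501.
MPK < n+δ = 0.107, so the economy is dynamically inefficient (over-saving).

dynamically inefficient; MPK ≈ 0.050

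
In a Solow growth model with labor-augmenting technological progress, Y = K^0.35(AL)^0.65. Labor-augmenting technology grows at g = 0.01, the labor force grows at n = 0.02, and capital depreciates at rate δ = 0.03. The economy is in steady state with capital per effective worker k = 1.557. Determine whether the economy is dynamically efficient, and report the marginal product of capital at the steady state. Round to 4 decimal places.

dynamically efficient; MPK ≈ 0.2625

Capital per effective worker breaks even when investment replaces (n + g + δ)·k; here n + g + δ = 0.06.
MPK = 0.35·k^(0.35−1) = 0.35·1.557^(-0.65) ≈ 0.2625.
MPK > 0.06, so the economy is dynamically efficient (under-saving).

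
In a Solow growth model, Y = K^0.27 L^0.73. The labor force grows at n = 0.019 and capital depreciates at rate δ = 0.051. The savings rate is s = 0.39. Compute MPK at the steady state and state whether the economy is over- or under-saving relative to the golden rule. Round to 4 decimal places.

Break-even investment rate: n + δ = 0.019 + 0.051 = 0.07.
Steady-state k*: s·k^0.27 = 0.07·k gives k* = (0.39/0.07)^(1/0.73) ≈ 10.5165.
MPK = 0.27·10.5165^(-0.73) ≈ 0.0485.
MPK < n+δ = 0.07, so the economy is dynamically inefficient (over-saving).

over-saving; MPK ≈ 0.0485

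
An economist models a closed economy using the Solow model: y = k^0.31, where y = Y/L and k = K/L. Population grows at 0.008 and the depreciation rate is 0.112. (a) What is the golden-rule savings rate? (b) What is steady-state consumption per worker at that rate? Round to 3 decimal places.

(a) s_gold = 0.310; (b) c_gold ≈ 1.057

Capital per worker breaks even when investment replaces (n + δ)·k; here n + δ = 0.12.
For Cobb-Douglas, s_gold equals capital's share: s_gold = 0.31.
At the golden rule the marginal product of capital equals n+δ: 0.31·k^(0.31−1) = 0.12. Solving, k_gold = (0.31/0.12)^(1/0.69) ≈ 3.9570.
y_gold = 3.9570^0.31 ≈ 1.5317; c_gold = (1−0.31)·y_gold ≈ 1.0569.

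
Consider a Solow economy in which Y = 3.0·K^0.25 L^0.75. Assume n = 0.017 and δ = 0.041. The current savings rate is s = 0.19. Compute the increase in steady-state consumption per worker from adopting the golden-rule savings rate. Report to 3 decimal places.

Δc ≈ 0.076

n + δ = 0.017 + 0.041 = 0.058.
Current steady state (s = 0.19): k* = (0.19·3.0/0.058)^(1/0.75) ≈ 21.0505, y* = 3.0·21.0505^0.25 ≈ 6.4259, c* = (1−0.19)·6.4259 ≈ 5.2050.
At the golden rule the marginal product of capital equals n+δ: 0.25·3.0·k^(0.25−1) = 0.058. Solving, k_gold = (0.25·3.0/0.058)^(1/0.75) ≈ 30.3513.
y_gold = 3.0·30.3513^0.25 ≈ 7.0415, c_gold = y_gold − 0.058·k_gold ≈ 5.2811.
Gain: Δc = 5.2811 − 5.2050 ≈ 0.0761.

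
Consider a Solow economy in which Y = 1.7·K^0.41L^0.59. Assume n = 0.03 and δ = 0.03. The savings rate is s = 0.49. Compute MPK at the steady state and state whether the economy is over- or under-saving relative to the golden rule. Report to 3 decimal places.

over-saving; MPK ≈ 0.050

n + δ = 0.03 + 0.03 = 0.06.
Steady-state k*: s·A·k^0.41 = 0.06·k gives k* = (0.49·1.7/0.06)^(1/0.59) ≈ 86.3834.
MPK = 0.41·1.7·86.3834^(-0.59) ≈ 0.0502.
MPK < n+δ = 0.06, so the economy is dynamically inefficient (over-saving).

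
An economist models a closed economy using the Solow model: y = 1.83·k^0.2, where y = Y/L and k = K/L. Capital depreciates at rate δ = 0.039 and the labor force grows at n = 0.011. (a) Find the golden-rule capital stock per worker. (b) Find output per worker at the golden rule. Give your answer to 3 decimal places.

(a) k_gold ≈ 12.040; (b) y_gold ≈ 3.010

Break-even investment rate: n + δ = 0.011 + 0.039 = 0.05.
Maximizing c = f(k) − (n+δ)·k gives f'(k) = n+δ, i.e. 0.2·1.83·k^(0.2−1) = 0.05, so k_gold = (0.2·1.83/0.05)^(1/0.8) ≈ 12.0403.
y_gold = 1.83·12.0403^0.2 ≈ 3.0101.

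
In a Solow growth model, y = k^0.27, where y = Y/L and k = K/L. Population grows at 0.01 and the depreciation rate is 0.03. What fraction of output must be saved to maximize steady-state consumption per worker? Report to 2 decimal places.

s_gold = 0.27

The effective depreciation rate is n + δ = 0.01 + 0.03 = 0.04.
At the golden rule MPK = n+δ, and in any Cobb-Douglas steady state s = (n+δ)·k/y = MPK·k/y = capital's share 0.27.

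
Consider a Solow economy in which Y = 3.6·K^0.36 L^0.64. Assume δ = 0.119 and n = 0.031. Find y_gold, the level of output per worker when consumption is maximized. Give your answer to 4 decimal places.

Capital per worker breaks even when investment replaces (n + δ)·k; here n + δ = 0.15.
Maximizing c = f(k) − (n+δ)·k gives f'(k) = n+δ, i.e. 0.36·3.6·k^(0.36−1) = 0.15, so k_gold = (0.36·3.6/0.15)^(1/0.64) ≈ 29.0605.
Output: y_gold = 3.6·k_gold^0.36 = 3.6·29.0605^0.36 ≈ 12.1085.

y_gold ≈ 12.1085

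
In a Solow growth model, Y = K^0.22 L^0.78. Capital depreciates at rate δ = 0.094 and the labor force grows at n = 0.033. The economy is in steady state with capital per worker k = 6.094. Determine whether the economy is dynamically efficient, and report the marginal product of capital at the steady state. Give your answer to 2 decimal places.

dynamically inefficient; MPK ≈ 0.05

n + δ = 0.033 + 0.094 = 0.127.
MPK = 0.22·k^(0.22−1) = 0.22·6.094^(-0.78) ≈ 0.0537.
MPK < 0.127, so the economy is dynamically inefficient (over-saving).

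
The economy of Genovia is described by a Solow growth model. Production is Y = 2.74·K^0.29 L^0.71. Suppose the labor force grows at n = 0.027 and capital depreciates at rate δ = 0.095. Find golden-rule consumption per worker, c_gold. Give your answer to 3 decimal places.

c_gold ≈ 4.182

Break-even investment rate: n + δ = 0.027 + 0.095 = 0.122.
Setting f'(k) = n+δ gives 0.29·2.74·k^(0.29−1) = 0.122, hence k_gold = (0.29·2.74/0.122)^(1/0.71) ≈ 14.0017.
y_gold = 2.74·14.0017^0.29 ≈ 5.8904.
c_gold = y_gold − (n+δ)·k_gold = 5.8904 − 0.122·14.0017 ≈ 4.1822.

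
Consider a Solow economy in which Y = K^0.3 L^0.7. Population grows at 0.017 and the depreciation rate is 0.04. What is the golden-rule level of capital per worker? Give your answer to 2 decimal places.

Break-even investment rate: n + δ = 0.017 + 0.04 = 0.057.
At the golden rule the marginal product of capital equals n+δ: 0.3·k^(0.3−1) = 0.057. Solving, k_gold = (0.3/0.057)^(1/0.7) ≈ 10.7239.

k_gold ≈ 10.72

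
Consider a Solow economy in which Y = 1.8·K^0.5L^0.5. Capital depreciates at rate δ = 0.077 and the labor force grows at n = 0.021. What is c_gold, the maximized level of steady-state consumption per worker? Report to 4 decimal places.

The effective depreciation rate is n + δ = 0.021 + 0.077 = 0.098.
Golden rule sets MPK = n+δ: 0.5·1.8·k^(0.5−1) = 0.098, so k_gold = (0.5·1.8/0.098)^(1/0.5) ≈ 84.3399.
y_gold = 1.8·84.3399^0.5 ≈ 16.5306.
c_gold = y_gold − (n+δ)·k_gold = 16.5306 − 0.098·84.3399 ≈ 8.2653.

c_gold ≈ 8.2653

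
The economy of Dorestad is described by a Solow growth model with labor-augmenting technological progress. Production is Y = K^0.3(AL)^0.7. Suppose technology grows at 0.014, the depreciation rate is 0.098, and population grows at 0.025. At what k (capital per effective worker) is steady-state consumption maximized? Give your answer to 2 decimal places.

n + g + δ = 0.025 + 0.014 + 0.098 = 0.137.
Setting f'(k) = n+g+δ gives 0.3·k^(0.3−1) = 0.137, hence k_gold = (0.3/0.137)^(1/0.7) ≈ 3.0640.

k_gold ≈ 3.06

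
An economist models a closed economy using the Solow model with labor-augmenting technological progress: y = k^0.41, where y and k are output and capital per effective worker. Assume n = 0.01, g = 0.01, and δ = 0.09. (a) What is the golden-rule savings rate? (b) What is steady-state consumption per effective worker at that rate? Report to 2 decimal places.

Capital per effective worker breaks even when investment replaces (n + g + δ)·k; here n + g + δ = 0.11.
For Cobb-Douglas, s_gold equals capital's share: s_gold = 0.41.
Maximizing c = f(k) − (n+g+δ)·k gives f'(k) = n+g+δ, i.e. 0.41·k^(0.41−1) = 0.11, so k_gold = (0.41/0.11)^(1/0.59) ≈ 9.2995.
y_gold = 9.2995^0.41 ≈ 2.4950; c_gold = (1−0.41)·y_gold ≈ 1.4720.

(a) s_gold = 0.41; (b) c_gold ≈ 1.47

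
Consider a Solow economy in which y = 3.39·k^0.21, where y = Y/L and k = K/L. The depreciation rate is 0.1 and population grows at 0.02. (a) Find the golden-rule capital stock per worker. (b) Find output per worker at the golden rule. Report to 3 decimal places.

(a) k_gold ≈ 9.523; (b) y_gold ≈ 5.442

n + δ = 0.02 + 0.1 = 0.12.
Maximizing c = f(k) − (n+δ)·k gives f'(k) = n+δ, i.e. 0.21·3.39·k^(0.21−1) = 0.12, so k_gold = (0.21·3.39/0.12)^(1/0.79) ≈ 9.5232.
y_gold = 3.39·9.5232^0.21 ≈ 5.4418.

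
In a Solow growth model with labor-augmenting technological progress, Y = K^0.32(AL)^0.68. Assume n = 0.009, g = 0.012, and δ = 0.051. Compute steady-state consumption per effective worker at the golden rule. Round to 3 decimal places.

The effective depreciation rate is n + g + δ = 0.009 + 0.012 + 0.051 = 0.072.
Maximizing c = f(k) − (n+g+δ)·k gives f'(k) = n+g+δ, i.e. 0.32·k^(0.32−1) = 0.072, so k_gold = (0.32/0.072)^(1/0.68) ≈ 8.9675.
y_gold = 8.9675^0.32 ≈ 2.0177.
c_gold = y_gold − (n+g+δ)·k_gold = 2.0177 − 0.072·8.9675 ≈ 1.3720.

c_gold ≈ 1.372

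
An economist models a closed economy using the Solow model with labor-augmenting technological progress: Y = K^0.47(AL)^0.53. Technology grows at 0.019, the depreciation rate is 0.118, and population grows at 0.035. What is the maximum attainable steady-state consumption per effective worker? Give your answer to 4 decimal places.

The effective depreciation rate is n + g + δ = 0.035 + 0.019 + 0.118 = 0.172.
At the golden rule the marginal product of capital equals n+g+δ: 0.47·k^(0.47−1) = 0.172. Solving, k_gold = (0.47/0.172)^(1/0.53) ≈ 6.6637.
y_gold = 6.6637^0.47 ≈ 2.4386.
c_gold = y_gold − (n+g+δ)·k_gold = 2.4386 − 0.172·6.6637 ≈ 1.2925.

c_gold ≈ 1.2925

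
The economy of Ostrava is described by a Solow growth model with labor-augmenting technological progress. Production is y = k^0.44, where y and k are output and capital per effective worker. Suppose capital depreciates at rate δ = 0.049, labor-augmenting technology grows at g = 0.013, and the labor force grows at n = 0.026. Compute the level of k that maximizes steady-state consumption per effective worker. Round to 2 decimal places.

The effective depreciation rate is n + g + δ = 0.026 + 0.013 + 0.049 = 0.088.
Golden rule sets MPK = n+g+δ: 0.44·k^(0.44−1) = 0.088, so k_gold = (0.44/0.088)^(1/0.56) ≈ 17.7076.

k_gold ≈ 17.71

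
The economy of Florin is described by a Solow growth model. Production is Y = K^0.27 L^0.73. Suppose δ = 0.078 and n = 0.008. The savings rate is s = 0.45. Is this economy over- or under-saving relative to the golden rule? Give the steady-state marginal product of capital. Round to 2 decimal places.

over-saving; MPK ≈ 0.05

The effective depreciation rate is n + δ = 0.008 + 0.078 = 0.086.
Steady-state k*: s·k^0.27 = 0.086·k gives k* = (0.45/0.086)^(1/0.73) ≈ 9.6503.
MPK = 0.27·9.6503^(-0.73) ≈ 0.0516.
MPK < n+δ = 0.086, so the economy is dynamically inefficient (over-saving).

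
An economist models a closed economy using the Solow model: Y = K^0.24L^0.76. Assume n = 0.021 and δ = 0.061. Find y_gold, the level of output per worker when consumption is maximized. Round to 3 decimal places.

y_gold ≈ 1.404

Capital per worker breaks even when investment replaces (n + δ)·k; here n + δ = 0.082.
Maximizing c = f(k) − (n+δ)·k gives f'(k) = n+δ, i.e. 0.24·k^(0.24−1) = 0.082, so k_gold = (0.24/0.082)^(1/0.76) ≈ 4.1085.
Output: y_gold = k_gold^0.24 = 4.1085^0.24 ≈ 1.4037.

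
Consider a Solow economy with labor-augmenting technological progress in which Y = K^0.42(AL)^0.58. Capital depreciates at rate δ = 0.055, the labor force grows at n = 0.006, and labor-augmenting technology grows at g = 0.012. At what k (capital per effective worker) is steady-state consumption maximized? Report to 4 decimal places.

k_gold ≈ 20.4276

The effective depreciation rate is n + g + δ = 0.006 + 0.012 + 0.055 = 0.073.
Maximizing c = f(k) − (n+g+δ)·k gives f'(k) = n+g+δ, i.e. 0.42·k^(0.42−1) = 0.073, so k_gold = (0.42/0.073)^(1/0.58) ≈ 20.4276.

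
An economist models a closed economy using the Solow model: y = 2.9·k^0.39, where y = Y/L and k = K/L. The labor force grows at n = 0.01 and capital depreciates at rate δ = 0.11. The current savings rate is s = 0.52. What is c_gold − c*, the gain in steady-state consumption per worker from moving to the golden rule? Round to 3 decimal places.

Δc ≈ 0.403

n + δ = 0.01 + 0.11 = 0.12.
Current steady state (s = 0.52): k* = (0.52·2.9/0.12)^(1/0.61) ≈ 63.3870, y* = 2.9·63.3870^0.39 ≈ 14.6278, c* = (1−0.52)·14.6278 ≈ 7.0213.
At the golden rule the marginal product of capital equals n+δ: 0.39·2.9·k^(0.39−1) = 0.12. Solving, k_gold = (0.39·2.9/0.12)^(1/0.61) ≈ 39.5533.
y_gold = 2.9·39.5533^0.39 ≈ 12.1702, c_gold = y_gold − 0.12·k_gold ≈ 7.4238.
Gain: Δc = 7.4238 − 7.0213 ≈ 0.4025.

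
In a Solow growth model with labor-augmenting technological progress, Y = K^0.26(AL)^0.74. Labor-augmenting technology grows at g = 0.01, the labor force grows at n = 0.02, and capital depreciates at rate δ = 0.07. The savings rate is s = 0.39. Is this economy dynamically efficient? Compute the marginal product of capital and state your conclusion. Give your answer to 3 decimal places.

dynamically inefficient; MPK ≈ 0.067

Capital per effective worker breaks even when investment replaces (n + g + δ)·k; here n + g + δ = 0.1.
Steady-state k*: s·k^0.26 = 0.1·k gives k* = (0.39/0.1)^(1/0.74) ≈ 6.2912.
MPK = 0.26·6.2912^(-0.74) ≈ 0.0667.
MPK < n+g+δ = 0.1, so the economy is dynamically inefficient (over-saving).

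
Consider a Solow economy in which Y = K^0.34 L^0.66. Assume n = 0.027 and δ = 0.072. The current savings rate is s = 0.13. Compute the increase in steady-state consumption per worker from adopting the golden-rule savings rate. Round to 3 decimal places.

Capital per worker breaks even when investment replaces (n + δ)·k; here n + δ = 0.099.
Current steady state (s = 0.13): k* = (0.13/0.099)^(1/0.66) ≈ 1.5110, y* = 1.5110^0.34 ≈ 1.1507, c* = (1−0.13)·1.1507 ≈ 1.0011.
Setting f'(k) = n+δ gives 0.34·k^(0.34−1) = 0.099, hence k_gold = (0.34/0.099)^(1/0.66) ≈ 6.4846.
y_gold = 6.4846^0.34 ≈ 1.8882, c_gold = y_gold − 0.099·k_gold ≈ 1.2462.
Gain: Δc = 1.2462 − 1.0011 ≈ 0.2451.

Δc ≈ 0.245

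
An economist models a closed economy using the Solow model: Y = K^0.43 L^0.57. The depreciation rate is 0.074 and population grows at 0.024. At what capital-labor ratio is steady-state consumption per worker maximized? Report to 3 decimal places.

k_gold ≈ 13.389

Capital per worker breaks even when investment replaces (n + δ)·k; here n + δ = 0.098.
Maximizing c = f(k) − (n+δ)·k gives f'(k) = n+δ, i.e. 0.43·k^(0.43−1) = 0.098, so k_gold = (0.43/0.098)^(1/0.57) ≈ 13.3888.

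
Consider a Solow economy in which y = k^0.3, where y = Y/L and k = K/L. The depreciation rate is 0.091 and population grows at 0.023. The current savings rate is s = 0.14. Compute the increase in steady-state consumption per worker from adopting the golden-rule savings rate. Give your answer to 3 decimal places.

Δc ≈ 0.121

Capital per worker breaks even when investment replaces (n + δ)·k; here n + δ = 0.114.
Current steady state (s = 0.14): k* = (0.14/0.114)^(1/0.7) ≈ 1.3411, y* = 1.3411^0.3 ≈ 1.0920, c* = (1−0.14)·1.0920 ≈ 0.9392.
At the golden rule the marginal product of capital equals n+δ: 0.3·k^(0.3−1) = 0.114. Solving, k_gold = (0.3/0.114)^(1/0.7) ≈ 3.9839.
y_gold = 3.9839^0.3 ≈ 1.5139, c_gold = y_gold − 0.114·k_gold ≈ 1.0597.
Gain: Δc = 1.0597 − 0.9392 ≈ 0.1206.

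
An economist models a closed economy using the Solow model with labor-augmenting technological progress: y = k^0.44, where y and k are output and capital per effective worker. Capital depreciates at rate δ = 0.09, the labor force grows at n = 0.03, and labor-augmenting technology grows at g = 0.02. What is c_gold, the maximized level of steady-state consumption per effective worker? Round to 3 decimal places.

c_gold ≈ 1.377

The effective depreciation rate is n + g + δ = 0.03 + 0.02 + 0.09 = 0.14.
Maximizing c = f(k) − (n+g+δ)·k gives f'(k) = n+g+δ, i.e. 0.44·k^(0.44−1) = 0.14, so k_gold = (0.44/0.14)^(1/0.56) ≈ 7.7282.
y_gold = 7.7282^0.44 ≈ 2.4590.
c_gold = y_gold − (n+g+δ)·k_gold = 2.4590 − 0.14·7.7282 ≈ 1.3770.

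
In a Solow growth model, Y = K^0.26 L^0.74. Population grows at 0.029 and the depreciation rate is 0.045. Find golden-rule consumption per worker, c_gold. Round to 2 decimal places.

Capital per worker breaks even when investment replaces (n + δ)·k; here n + δ = 0.074.
Setting f'(k) = n+δ gives 0.26·k^(0.26−1) = 0.074, hence k_gold = (0.26/0.074)^(1/0.74) ≈ 5.4637.
y_gold = 5.4637^0.26 ≈ 1.5551.
c_gold = y_gold − (n+δ)·k_gold = 1.5551 − 0.074·5.4637 ≈ 1.1507.

c_gold ≈ 1.15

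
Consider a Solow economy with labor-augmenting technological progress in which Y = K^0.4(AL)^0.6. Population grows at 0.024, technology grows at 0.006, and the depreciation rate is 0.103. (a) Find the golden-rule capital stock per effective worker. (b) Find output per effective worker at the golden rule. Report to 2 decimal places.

Break-even investment rate: n + g + δ = 0.024 + 0.006 + 0.103 = 0.133.
Setting f'(k) = n+g+δ gives 0.4·k^(0.4−1) = 0.133, hence k_gold = (0.4/0.133)^(1/0.6) ≈ 6.2663.
y_gold = 6.2663^0.4 ≈ 2.0836.

(a) k_gold ≈ 6.27; (b) y_gold ≈ 2.08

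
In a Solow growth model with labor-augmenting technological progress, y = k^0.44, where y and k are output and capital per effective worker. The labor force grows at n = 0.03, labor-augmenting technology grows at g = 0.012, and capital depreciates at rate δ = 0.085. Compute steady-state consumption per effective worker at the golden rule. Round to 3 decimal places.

c_gold ≈ 1.487

The effective depreciation rate is n + g + δ = 0.03 + 0.012 + 0.085 = 0.127.
Setting f'(k) = n+g+δ gives 0.44·k^(0.44−1) = 0.127, hence k_gold = (0.44/0.127)^(1/0.56) ≈ 9.1973.
y_gold = 9.1973^0.44 ≈ 2.6547.
c_gold = y_gold − (n+g+δ)·k_gold = 2.6547 − 0.127·9.1973 ≈ 1.4866.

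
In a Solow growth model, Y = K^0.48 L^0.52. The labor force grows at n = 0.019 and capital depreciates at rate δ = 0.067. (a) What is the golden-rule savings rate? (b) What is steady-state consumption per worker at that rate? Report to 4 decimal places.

(a) s_gold = 0.4800; (b) c_gold ≈ 2.5428

The effective depreciation rate is n + δ = 0.019 + 0.067 = 0.086.
For Cobb-Douglas, s_gold equals capital's share: s_gold = 0.48.
Maximizing c = f(k) − (n+δ)·k gives f'(k) = n+δ, i.e. 0.48·k^(0.48−1) = 0.086, so k_gold = (0.48/0.086)^(1/0.52) ≈ 27.2925.
y_gold = 27.2925^0.48 ≈ 4.8899; c_gold = (1−0.48)·y_gold ≈ 2.5428.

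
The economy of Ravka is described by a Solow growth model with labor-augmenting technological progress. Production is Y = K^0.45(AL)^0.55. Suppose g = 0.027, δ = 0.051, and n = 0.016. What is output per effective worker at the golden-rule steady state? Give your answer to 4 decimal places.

Break-even investment rate: n + g + δ = 0.016 + 0.027 + 0.051 = 0.094.
Golden rule sets MPK = n+g+δ: 0.45·k^(0.45−1) = 0.094, so k_gold = (0.45/0.094)^(1/0.55) ≈ 17.2392.
Output: y_gold = k_gold^0.45 = 17.2392^0.45 ≈ 3.6011.

y_gold ≈ 3.6011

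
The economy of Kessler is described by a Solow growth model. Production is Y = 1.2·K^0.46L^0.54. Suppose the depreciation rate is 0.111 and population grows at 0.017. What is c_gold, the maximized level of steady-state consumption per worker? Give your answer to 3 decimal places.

The effective depreciation rate is n + δ = 0.017 + 0.111 = 0.128.
Setting f'(k) = n+δ gives 0.46·1.2·k^(0.46−1) = 0.128, hence k_gold = (0.46·1.2/0.128)^(1/0.54) ≈ 14.9770.
y_gold = 1.2·14.9770^0.46 ≈ 4.1675.
c_gold = y_gold − (n+δ)·k_gold = 4.1675 − 0.128·14.9770 ≈ 2.2505.

c_gold ≈ 2.250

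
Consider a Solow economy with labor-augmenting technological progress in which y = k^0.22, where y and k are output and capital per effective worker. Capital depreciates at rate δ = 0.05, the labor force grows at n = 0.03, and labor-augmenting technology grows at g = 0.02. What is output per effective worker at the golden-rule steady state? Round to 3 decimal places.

y_gold ≈ 1.249

The effective depreciation rate is n + g + δ = 0.03 + 0.02 + 0.05 = 0.1.
Maximizing c = f(k) − (n+g+δ)·k gives f'(k) = n+g+δ, i.e. 0.22·k^(0.22−1) = 0.1, so k_gold = (0.22/0.1)^(1/0.78) ≈ 2.7479.
Output: y_gold = k_gold^0.22 = 2.7479^0.22 ≈ 1.2491.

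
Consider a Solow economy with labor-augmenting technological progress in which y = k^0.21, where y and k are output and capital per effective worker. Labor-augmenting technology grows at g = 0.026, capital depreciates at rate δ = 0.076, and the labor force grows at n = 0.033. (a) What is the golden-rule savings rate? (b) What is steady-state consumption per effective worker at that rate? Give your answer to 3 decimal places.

The effective depreciation rate is n + g + δ = 0.033 + 0.026 + 0.076 = 0.135.
For Cobb-Douglas, s_gold equals capital's share: s_gold = 0.21.
Golden rule sets MPK = n+g+δ: 0.21·k^(0.21−1) = 0.135, so k_gold = (0.21/0.135)^(1/0.79) ≈ 1.7494.
y_gold = 1.7494^0.21 ≈ 1.1246; c_gold = (1−0.21)·y_gold ≈ 0.8885.

(a) s_gold = 0.210; (b) c_gold ≈ 0.888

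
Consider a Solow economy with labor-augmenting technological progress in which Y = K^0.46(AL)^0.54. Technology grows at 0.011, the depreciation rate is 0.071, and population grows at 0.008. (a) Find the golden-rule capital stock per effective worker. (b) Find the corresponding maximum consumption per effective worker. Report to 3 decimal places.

(a) k_gold ≈ 20.515; (b) c_gold ≈ 2.167

Break-even investment rate: n + g + δ = 0.008 + 0.011 + 0.071 = 0.09.
At the golden rule the marginal product of capital equals n+g+δ: 0.46·k^(0.46−1) = 0.09. Solving, k_gold = (0.46/0.09)^(1/0.54) ≈ 20.5147.
y_gold = 20.5147^0.46 ≈ 4.0137; c_gold = y_gold − 0.09·k_gold ≈ 2.1674.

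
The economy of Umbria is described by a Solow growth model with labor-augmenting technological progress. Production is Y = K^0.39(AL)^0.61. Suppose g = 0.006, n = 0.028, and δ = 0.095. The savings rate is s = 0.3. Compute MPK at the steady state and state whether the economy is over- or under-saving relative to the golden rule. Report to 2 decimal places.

n + g + δ = 0.028 + 0.006 + 0.095 = 0.129.
Steady-state k*: s·k^0.39 = 0.129·k gives k* = (0.3/0.129)^(1/0.61) ≈ 3.9891.
MPK = 0.39·3.9891^(-0.61) ≈ 0.1677.
MPK > n+g+δ = 0.129, so the economy is dynamically efficient (under-saving).

under-saving; MPK ≈ 0.17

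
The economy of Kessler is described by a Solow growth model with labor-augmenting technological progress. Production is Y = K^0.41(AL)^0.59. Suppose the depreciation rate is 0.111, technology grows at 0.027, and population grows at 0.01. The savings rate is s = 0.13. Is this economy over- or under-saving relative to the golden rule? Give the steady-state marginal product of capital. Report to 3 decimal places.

The effective depreciation rate is n + g + δ = 0.01 + 0.027 + 0.111 = 0.148.
Steady-state k*: s·k^0.41 = 0.148·k gives k* = (0.13/0.148)^(1/0.59) ≈ 0.8027.
MPK = 0.41·0.8027^(-0.59) ≈ 0.4668.
MPK > n+g+δ = 0.148, so the economy is dynamically efficient (under-saving).

under-saving; MPK ≈ 0.467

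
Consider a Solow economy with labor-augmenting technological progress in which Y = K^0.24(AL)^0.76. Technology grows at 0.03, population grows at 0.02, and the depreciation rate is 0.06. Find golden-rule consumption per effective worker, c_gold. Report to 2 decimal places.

c_gold ≈ 0.97

The effective depreciation rate is n + g + δ = 0.02 + 0.03 + 0.06 = 0.11.
Golden rule sets MPK = n+g+δ: 0.24·k^(0.24−1) = 0.11, so k_gold = (0.24/0.11)^(1/0.76) ≈ 2.7913.
y_gold = 2.7913^0.24 ≈ 1.2794.
c_gold = y_gold − (n+g+δ)·k_gold = 1.2794 − 0.11·2.7913 ≈ 0.9723.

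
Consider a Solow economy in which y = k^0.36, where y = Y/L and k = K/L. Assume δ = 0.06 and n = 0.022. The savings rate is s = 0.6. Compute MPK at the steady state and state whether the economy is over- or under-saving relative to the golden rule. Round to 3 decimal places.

n + δ = 0.022 + 0.06 = 0.082.
Steady-state k*: s·k^0.36 = 0.082·k gives k* = (0.6/0.082)^(1/0.64) ≈ 22.4144.
MPK = 0.36·22.4144^(-0.64) ≈ 0.0492.
MPK < n+δ = 0.082, so the economy is dynamically inefficient (over-saving).

over-saving; MPK ≈ 0.049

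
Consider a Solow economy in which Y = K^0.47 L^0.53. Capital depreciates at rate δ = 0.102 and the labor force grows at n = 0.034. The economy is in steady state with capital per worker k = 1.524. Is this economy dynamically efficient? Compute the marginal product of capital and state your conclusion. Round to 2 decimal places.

dynamically efficient; MPK ≈ 0.38

The effective depreciation rate is n + δ = 0.034 + 0.102 = 0.136.
MPK = 0.47·k^(0.47−1) = 0.47·1.524^(-0.53) ≈ 0.3759.
MPK > 0.136, so the economy is dynamically efficient (under-saving).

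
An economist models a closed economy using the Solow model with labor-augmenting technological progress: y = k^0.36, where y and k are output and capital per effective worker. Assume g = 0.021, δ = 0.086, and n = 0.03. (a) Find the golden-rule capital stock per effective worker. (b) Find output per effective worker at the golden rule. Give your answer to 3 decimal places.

Capital per effective worker breaks even when investment replaces (n + g + δ)·k; here n + g + δ = 0.137.
Maximizing c = f(k) − (n+g+δ)·k gives f'(k) = n+g+δ, i.e. 0.36·k^(0.36−1) = 0.137, so k_gold = (0.36/0.137)^(1/0.64) ≈ 4.5248.
y_gold = 4.5248^0.36 ≈ 1.7219.

(a) k_gold ≈ 4.525; (b) y_gold ≈ 1.722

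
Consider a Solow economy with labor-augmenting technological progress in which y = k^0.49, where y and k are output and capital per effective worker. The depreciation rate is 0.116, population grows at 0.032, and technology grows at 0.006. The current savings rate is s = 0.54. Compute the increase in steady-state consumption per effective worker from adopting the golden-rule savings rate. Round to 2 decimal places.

Break-even investment rate: n + g + δ = 0.032 + 0.006 + 0.116 = 0.154.
Current steady state (s = 0.54): k* = (0.54/0.154)^(1/0.51) ≈ 11.7052, y* = 11.7052^0.49 ≈ 3.3381, c* = (1−0.54)·3.3381 ≈ 1.5355.
Setting f'(k) = n+g+δ gives 0.49·k^(0.49−1) = 0.154, hence k_gold = (0.49/0.154)^(1/0.51) ≈ 9.6747.
y_gold = 9.6747^0.49 ≈ 3.0406, c_gold = y_gold − 0.154·k_gold ≈ 1.5507.
Gain: Δc = 1.5507 − 1.5355 ≈ 0.0152.

Δc ≈ 0.02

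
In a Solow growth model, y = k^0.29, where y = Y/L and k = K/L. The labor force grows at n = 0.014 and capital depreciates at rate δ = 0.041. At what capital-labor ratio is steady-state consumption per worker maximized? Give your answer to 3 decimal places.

The effective depreciation rate is n + δ = 0.014 + 0.041 = 0.055.
Golden rule sets MPK = n+δ: 0.29·k^(0.29−1) = 0.055, so k_gold = (0.29/0.055)^(1/0.71) ≈ 10.3980.

k_gold ≈ 10.398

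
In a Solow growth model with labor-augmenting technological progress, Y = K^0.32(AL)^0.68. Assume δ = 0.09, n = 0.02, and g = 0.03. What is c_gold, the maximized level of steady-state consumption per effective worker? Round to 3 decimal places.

The effective depreciation rate is n + g + δ = 0.02 + 0.03 + 0.09 = 0.14.
Maximizing c = f(k) − (n+g+δ)·k gives f'(k) = n+g+δ, i.e. 0.32·k^(0.32−1) = 0.14, so k_gold = (0.32/0.14)^(1/0.68) ≈ 3.3727.
y_gold = 3.3727^0.32 ≈ 1.4755.
c_gold = y_gold − (n+g+δ)·k_gold = 1.4755 − 0.14·3.3727 ≈ 1.0034.

c_gold ≈ 1.003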